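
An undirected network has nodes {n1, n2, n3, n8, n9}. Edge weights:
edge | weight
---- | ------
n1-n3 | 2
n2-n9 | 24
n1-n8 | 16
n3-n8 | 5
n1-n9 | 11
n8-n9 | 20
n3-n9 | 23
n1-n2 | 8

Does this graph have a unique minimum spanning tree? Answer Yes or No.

Sort edges by weight, then run Kruskal:
n1-n3 (2): add. Components now {n2} {n1,n3} {n9} {n8}
n3-n8 (5): add. Components now {n2} {n1,n3,n8} {n9}
n1-n2 (8): add. Components now {n1,n2,n3,n8} {n9}
n1-n9 (11): add. Components now {n1,n2,n3,n8,n9}
Every non-tree edge has weight strictly greater than the heaviest edge on the tree path between its endpoints, so the MST is unique.

Yes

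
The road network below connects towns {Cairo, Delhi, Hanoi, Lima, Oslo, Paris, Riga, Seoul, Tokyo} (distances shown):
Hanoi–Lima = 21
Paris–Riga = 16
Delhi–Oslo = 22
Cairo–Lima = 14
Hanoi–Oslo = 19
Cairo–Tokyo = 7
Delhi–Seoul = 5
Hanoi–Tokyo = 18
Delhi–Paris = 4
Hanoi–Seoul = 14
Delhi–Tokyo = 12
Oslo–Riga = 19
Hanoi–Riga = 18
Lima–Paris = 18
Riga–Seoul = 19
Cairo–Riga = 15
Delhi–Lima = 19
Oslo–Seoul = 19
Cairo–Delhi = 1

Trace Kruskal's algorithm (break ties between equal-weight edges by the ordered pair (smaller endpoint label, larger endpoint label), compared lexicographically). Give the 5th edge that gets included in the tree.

Cairo-Lima

Sort edges by weight, then run Kruskal:
Cairo–Delhi (1): add — endpoints in different components.
Delhi–Paris (4): add — endpoints in different components.
Delhi–Seoul (5): add — endpoints in different components.
Cairo–Tokyo (7): add — endpoints in different components.
Delhi–Tokyo (12): skip — Delhi and Tokyo already connected.
Cairo–Lima (14): add — endpoints in different components.
Hanoi–Seoul (14): add — endpoints in different components.
Cairo–Riga (15): add — endpoints in different components.
Paris–Riga (16): skip — Paris and Riga already connected.
Hanoi–Riga (18): skip — Riga and Hanoi already connected.
Hanoi–Tokyo (18): skip — Hanoi and Tokyo already connected.
Lima–Paris (18): skip — Paris and Lima already connected.
Delhi–Lima (19): skip — Lima and Delhi already connected.
Hanoi–Oslo (19): add — endpoints in different components.
The 5th edge added is Cairo–Lima.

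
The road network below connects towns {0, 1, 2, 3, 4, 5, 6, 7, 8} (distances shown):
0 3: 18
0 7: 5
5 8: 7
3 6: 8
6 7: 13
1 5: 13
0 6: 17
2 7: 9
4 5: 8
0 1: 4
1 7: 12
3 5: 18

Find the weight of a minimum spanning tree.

Sort edges by weight, then run Kruskal:
0 1 (4): add — endpoints in different components.
0 7 (5): add — endpoints in different components.
5 8 (7): add — endpoints in different components.
3 6 (8): add — endpoints in different components.
4 5 (8): add — endpoints in different components.
2 7 (9): add — endpoints in different components.
1 7 (12): skip — 1 and 7 already connected.
1 5 (13): add — endpoints in different components.
6 7 (13): add — endpoints in different components.
MST edges: 0 1, 0 7, 5 8, 3 6, 4 5, 2 7, 1 5, 6 7; total weight 4+5+7+8+8+9+13+13 = 67.

67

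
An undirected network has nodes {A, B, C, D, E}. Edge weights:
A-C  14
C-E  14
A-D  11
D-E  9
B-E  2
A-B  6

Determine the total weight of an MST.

Kruskal: consider edges lightest-first.
B-E (2): add. Components now {A} {B,E} {C} {D}
A-B (6): add. Components now {A,B,E} {C} {D}
D-E (9): add. Components now {A,B,D,E} {C}
A-D (11): skip — A and D already connected.
A-C (14): add. Components now {A,B,C,D,E}
MST edges: B-E, A-B, D-E, A-C; total weight 2+6+9+14 = 31.

31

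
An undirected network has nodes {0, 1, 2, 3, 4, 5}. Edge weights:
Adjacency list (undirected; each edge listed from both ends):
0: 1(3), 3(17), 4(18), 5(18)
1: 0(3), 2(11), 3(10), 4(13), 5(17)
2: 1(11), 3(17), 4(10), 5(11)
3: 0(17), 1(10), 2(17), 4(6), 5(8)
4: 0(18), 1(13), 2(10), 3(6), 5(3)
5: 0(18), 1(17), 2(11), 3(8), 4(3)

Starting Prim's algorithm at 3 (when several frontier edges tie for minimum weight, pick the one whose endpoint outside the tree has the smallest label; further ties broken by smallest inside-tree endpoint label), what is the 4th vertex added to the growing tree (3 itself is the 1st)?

1

Prim's algorithm from 3:
Step 1: frontier [3—4 6, 3—5 8, 1—3 10, 0—3 17, 2—3 17] → take 3—4 (6); add 4.
Step 2: frontier [3—5 8, 1—3 10, 0—3 17, 2—3 17, 4—5 3, 2—4 10, 1—4 13, 0—4 18] → take 4—5 (3); add 5.
Step 3: frontier [1—3 10, 0—3 17, 2—3 17, 2—4 10, 1—4 13, 0—4 18, 2—5 11, 1—5 17, 0—5 18] → take 1—3 (10); add 1.
Step 4: frontier [0—1 3, 1—2 11, 0—3 17, 2—3 17, 2—4 10, 0—4 18, 2—5 11, 0—5 18] → take 0—1 (3); add 0.
Step 5: frontier [1—2 11, 2—3 17, 2—4 10, 2—5 11] → take 2—4 (10); add 2.
Vertex order: 3, 4, 5, 1, 0, 2. The 4th vertex is 1.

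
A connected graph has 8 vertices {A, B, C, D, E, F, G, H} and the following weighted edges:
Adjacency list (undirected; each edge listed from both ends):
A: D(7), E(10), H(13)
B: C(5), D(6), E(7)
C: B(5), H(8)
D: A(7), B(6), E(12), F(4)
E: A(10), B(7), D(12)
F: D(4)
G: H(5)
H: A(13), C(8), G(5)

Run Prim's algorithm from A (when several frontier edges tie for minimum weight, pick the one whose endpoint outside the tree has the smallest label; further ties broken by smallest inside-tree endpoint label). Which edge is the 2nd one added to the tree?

Grow the tree from A using Prim:
Step 1: cheapest edge leaving the tree is A—D (7); add D.
Step 2: cheapest edge leaving the tree is D—F (4); add F.
Step 3: cheapest edge leaving the tree is B—D (6); add B.
Step 4: cheapest edge leaving the tree is B—C (5); add C.
Step 5: cheapest edge leaving the tree is B—E (7); add E.
Step 6: cheapest edge leaving the tree is C—H (8); add H.
Step 7: cheapest edge leaving the tree is G—H (5); add G.
The 2nd edge added is D—F.

D-F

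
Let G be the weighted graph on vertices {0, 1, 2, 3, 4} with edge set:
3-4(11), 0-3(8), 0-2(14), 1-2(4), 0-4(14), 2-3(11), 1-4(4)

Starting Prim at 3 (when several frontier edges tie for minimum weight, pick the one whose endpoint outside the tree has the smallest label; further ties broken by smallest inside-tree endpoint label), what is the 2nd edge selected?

2-3

Grow the tree from 3 using Prim:
Step 1: cheapest edge leaving the tree is 0-3 (8); add 0.
Step 2: cheapest edge leaving the tree is 2-3 (11); add 2.
Step 3: cheapest edge leaving the tree is 1-2 (4); add 1.
Step 4: cheapest edge leaving the tree is 1-4 (4); add 4.
The 2nd edge added is 2-3.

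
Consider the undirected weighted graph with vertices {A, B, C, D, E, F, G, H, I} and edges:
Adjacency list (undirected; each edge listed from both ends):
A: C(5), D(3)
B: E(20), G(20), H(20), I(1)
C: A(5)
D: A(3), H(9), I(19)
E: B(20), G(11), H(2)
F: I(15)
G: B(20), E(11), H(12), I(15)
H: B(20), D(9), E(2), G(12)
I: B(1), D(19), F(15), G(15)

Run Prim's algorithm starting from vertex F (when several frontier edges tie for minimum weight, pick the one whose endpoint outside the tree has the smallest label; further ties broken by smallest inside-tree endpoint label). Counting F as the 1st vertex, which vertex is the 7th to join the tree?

D

Prim, starting at F.
Step 1: frontier [F I 15] → take F I (15); add I.
Step 2: frontier [B I 1, G I 15, D I 19] → take B I (1); add B.
Step 3: frontier [B E 20, B G 20, B H 20, G I 15, D I 19] → take G I (15); add G.
Step 4: frontier [B E 20, B H 20, E G 11, G H 12, D I 19] → take E G (11); add E.
Step 5: frontier [B H 20, E H 2, G H 12, D I 19] → take E H (2); add H.
Step 6: frontier [D H 9, D I 19] → take D H (9); add D.
Step 7: frontier [A D 3] → take A D (3); add A.
Step 8: frontier [A C 5] → take A C (5); add C.
Vertex order: F, I, B, G, E, H, D, A, C. The 7th vertex is D.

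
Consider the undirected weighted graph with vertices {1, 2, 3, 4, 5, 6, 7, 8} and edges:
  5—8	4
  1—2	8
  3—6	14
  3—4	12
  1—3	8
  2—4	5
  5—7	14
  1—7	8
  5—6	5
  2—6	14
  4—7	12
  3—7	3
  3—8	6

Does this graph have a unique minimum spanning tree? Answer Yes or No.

Kruskal: consider edges lightest-first.
3—7 (3): add — endpoints in different components.
5—8 (4): add — endpoints in different components.
2—4 (5): add — endpoints in different components.
5—6 (5): add — endpoints in different components.
3—8 (6): add — endpoints in different components.
1—2 (8): add — endpoints in different components.
1—3 (8): add — endpoints in different components.
Non-tree edge 1—7 has weight 8, equal to the heaviest edge on its tree cycle — swapping gives another MST of the same weight. Not unique.

No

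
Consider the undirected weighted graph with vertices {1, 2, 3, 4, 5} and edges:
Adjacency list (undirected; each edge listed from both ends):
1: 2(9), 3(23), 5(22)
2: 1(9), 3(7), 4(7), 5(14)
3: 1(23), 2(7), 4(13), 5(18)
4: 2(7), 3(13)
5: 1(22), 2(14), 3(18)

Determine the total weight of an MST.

Kruskal's algorithm — process edges by increasing weight (ties by edge label):
2 3 (7): add — endpoints in different components.
2 4 (7): add — endpoints in different components.
1 2 (9): add — endpoints in different components.
3 4 (13): skip — 3 and 4 already connected.
2 5 (14): add — endpoints in different components.
MST edges: 2 3, 2 4, 1 2, 2 5; total weight 7+7+9+14 = 37.

37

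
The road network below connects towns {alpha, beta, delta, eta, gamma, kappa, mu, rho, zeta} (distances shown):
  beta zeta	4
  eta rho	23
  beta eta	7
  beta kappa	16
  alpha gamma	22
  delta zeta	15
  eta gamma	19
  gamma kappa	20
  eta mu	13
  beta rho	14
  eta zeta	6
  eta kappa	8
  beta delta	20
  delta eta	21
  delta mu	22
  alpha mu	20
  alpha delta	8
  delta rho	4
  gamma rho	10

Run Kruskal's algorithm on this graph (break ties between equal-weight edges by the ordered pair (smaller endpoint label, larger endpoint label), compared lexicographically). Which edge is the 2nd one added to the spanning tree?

delta-rho

Sort edges by weight, then run Kruskal:
beta zeta (4): add — endpoints in different components.
delta rho (4): add — endpoints in different components.
eta zeta (6): add — endpoints in different components.
beta eta (7): skip — eta and beta already connected.
alpha delta (8): add — endpoints in different components.
eta kappa (8): add — endpoints in different components.
gamma rho (10): add — endpoints in different components.
eta mu (13): add — endpoints in different components.
beta rho (14): add — endpoints in different components.
The 2nd edge added is delta rho.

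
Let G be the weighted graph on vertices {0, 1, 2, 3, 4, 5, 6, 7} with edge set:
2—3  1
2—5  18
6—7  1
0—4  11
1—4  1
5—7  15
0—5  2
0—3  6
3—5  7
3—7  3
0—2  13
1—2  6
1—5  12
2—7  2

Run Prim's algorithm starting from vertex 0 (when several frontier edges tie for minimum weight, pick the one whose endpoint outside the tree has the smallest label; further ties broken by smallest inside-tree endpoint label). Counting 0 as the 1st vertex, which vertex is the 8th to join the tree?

4

Grow the tree from 0 using Prim:
Step 1: frontier [0—5 2, 0—3 6, 0—4 11, 0—2 13] → take 0—5 (2); add 5.
Step 2: frontier [0—3 6, 0—4 11, 0—2 13, 3—5 7, 1—5 12, 5—7 15, 2—5 18] → take 0—3 (6); add 3.
Step 3: frontier [0—4 11, 0—2 13, 2—3 1, 3—7 3, 1—5 12, 5—7 15, 2—5 18] → take 2—3 (1); add 2.
Step 4: frontier [0—4 11, 2—7 2, 1—2 6, 3—7 3, 1—5 12, 5—7 15] → take 2—7 (2); add 7.
Step 5: frontier [0—4 11, 1—2 6, 1—5 12, 6—7 1] → take 6—7 (1); add 6.
Step 6: frontier [0—4 11, 1—2 6, 1—5 12] → take 1—2 (6); add 1.
Step 7: frontier [0—4 11, 1—4 1] → take 1—4 (1); add 4.
Vertex order: 0, 5, 3, 2, 7, 6, 1, 4. The 8th vertex is 4.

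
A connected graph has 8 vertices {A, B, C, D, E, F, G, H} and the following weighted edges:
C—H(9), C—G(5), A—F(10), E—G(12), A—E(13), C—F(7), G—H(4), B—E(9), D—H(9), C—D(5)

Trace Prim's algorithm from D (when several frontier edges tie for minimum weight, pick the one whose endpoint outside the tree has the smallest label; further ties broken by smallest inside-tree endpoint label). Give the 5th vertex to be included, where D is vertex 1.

F

Prim's algorithm from D:
Step 1: cheapest edge leaving the tree is C—D (5); add C.
Step 2: cheapest edge leaving the tree is C—G (5); add G.
Step 3: cheapest edge leaving the tree is G—H (4); add H.
Step 4: cheapest edge leaving the tree is C—F (7); add F.
Step 5: cheapest edge leaving the tree is A—F (10); add A.
Step 6: cheapest edge leaving the tree is E—G (12); add E.
Step 7: cheapest edge leaving the tree is B—E (9); add B.
Vertex order: D, C, G, H, F, A, E, B. The 5th vertex is F.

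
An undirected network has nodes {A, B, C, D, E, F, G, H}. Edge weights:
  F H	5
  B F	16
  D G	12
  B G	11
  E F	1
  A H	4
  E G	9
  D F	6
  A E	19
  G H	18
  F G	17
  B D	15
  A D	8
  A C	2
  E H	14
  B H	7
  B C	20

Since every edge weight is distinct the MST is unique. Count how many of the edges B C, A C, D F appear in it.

Kruskal: consider edges lightest-first.
E F (1): add — endpoints in different components.
A C (2): add — endpoints in different components.
A H (4): add — endpoints in different components.
F H (5): add — endpoints in different components.
D F (6): add — endpoints in different components.
B H (7): add — endpoints in different components.
A D (8): skip — A and D already connected.
E G (9): add — endpoints in different components.
MST edge set: {E F, A C, A H, F H, D F, B H, E G}.
Of the listed edges, {A C, D F} are in the MST → 2.

2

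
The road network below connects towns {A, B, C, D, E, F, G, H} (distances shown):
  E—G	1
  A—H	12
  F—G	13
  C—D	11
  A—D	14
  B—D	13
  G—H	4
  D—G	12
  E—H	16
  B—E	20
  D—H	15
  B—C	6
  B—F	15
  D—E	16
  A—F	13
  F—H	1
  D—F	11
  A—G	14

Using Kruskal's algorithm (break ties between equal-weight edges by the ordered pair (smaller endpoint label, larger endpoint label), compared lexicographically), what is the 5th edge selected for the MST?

Sort edges by weight, then run Kruskal:
E—G (1): add — endpoints in different components.
F—H (1): add — endpoints in different components.
G—H (4): add — endpoints in different components.
B—C (6): add — endpoints in different components.
C—D (11): add — endpoints in different components.
D—F (11): add — endpoints in different components.
A—H (12): add — endpoints in different components.
The 5th edge added is C—D.

C-D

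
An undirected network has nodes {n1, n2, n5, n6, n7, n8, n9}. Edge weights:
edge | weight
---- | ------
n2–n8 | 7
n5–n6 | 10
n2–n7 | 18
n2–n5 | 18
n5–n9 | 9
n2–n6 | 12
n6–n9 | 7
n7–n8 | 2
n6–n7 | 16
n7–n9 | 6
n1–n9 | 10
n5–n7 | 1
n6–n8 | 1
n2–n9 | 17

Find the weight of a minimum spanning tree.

Sort edges by weight, then run Kruskal:
n5–n7 (1): add — endpoints in different components.
n6–n8 (1): add — endpoints in different components.
n7–n8 (2): add — endpoints in different components.
n7–n9 (6): add — endpoints in different components.
n2–n8 (7): add — endpoints in different components.
n6–n9 (7): skip — n6 and n9 already connected.
n5–n9 (9): skip — n5 and n9 already connected.
n1–n9 (10): add — endpoints in different components.
MST edges: n5–n7, n6–n8, n7–n8, n7–n9, n2–n8, n1–n9; total weight 1+1+2+6+7+10 = 27.

27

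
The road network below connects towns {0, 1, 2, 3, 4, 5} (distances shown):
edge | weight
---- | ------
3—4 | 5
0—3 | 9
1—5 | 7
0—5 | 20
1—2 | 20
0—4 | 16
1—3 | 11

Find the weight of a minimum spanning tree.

52

Grow the tree from 3 using Prim:
Step 1: frontier [3—4 5, 0—3 9, 1—3 11] → take 3—4 (5); add 4.
Step 2: frontier [0—3 9, 1—3 11, 0—4 16] → take 0—3 (9); add 0.
Step 3: frontier [0—5 20, 1—3 11] → take 1—3 (11); add 1.
Step 4: frontier [0—5 20, 1—5 7, 1—2 20] → take 1—5 (7); add 5.
Step 5: frontier [1—2 20] → take 1—2 (20); add 2.
MST edges: 3—4, 0—3, 1—3, 1—5, 1—2; total weight 5+9+11+7+20 = 52.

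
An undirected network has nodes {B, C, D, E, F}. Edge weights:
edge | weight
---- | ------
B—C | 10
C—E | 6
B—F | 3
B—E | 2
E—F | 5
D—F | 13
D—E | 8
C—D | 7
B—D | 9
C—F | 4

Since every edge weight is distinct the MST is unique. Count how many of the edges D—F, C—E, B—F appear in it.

Kruskal's algorithm — process edges by increasing weight (ties by edge label):
B—E (2): add. Components now {B,E} {C} {D} {F}
B—F (3): add. Components now {B,E,F} {C} {D}
C—F (4): add. Components now {B,C,E,F} {D}
E—F (5): skip — E and F already connected.
C—E (6): skip — C and E already connected.
C—D (7): add. Components now {B,C,D,E,F}
MST edge set: {B—E, B—F, C—F, C—D}.
Of the listed edges, {B—F} are in the MST → 1.

1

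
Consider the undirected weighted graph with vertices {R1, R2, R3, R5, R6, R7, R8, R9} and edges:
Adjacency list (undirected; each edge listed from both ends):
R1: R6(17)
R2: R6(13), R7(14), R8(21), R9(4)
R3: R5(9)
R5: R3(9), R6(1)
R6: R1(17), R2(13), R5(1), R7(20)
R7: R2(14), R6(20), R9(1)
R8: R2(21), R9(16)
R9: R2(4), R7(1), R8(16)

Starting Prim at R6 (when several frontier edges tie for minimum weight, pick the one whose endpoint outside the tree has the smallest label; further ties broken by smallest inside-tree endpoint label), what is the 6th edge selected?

R8-R9

Prim's algorithm from R6:
Step 1: cheapest edge leaving the tree is R5—R6 (1); add R5.
Step 2: cheapest edge leaving the tree is R3—R5 (9); add R3.
Step 3: cheapest edge leaving the tree is R2—R6 (13); add R2.
Step 4: cheapest edge leaving the tree is R2—R9 (4); add R9.
Step 5: cheapest edge leaving the tree is R7—R9 (1); add R7.
Step 6: cheapest edge leaving the tree is R8—R9 (16); add R8.
Step 7: cheapest edge leaving the tree is R1—R6 (17); add R1.
The 6th edge added is R8—R9.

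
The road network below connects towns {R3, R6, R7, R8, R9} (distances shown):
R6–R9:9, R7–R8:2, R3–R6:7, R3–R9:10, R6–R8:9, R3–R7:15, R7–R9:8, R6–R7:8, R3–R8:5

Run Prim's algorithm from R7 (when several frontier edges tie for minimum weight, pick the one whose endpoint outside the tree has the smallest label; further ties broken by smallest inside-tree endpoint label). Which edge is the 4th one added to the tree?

Prim, starting at R7.
Step 1: frontier [R7–R8 2, R6–R7 8, R7–R9 8, R3–R7 15] → take R7–R8 (2); add R8.
Step 2: frontier [R6–R7 8, R7–R9 8, R3–R7 15, R3–R8 5, R6–R8 9] → take R3–R8 (5); add R3.
Step 3: frontier [R3–R6 7, R3–R9 10, R6–R7 8, R7–R9 8, R6–R8 9] → take R3–R6 (7); add R6.
Step 4: frontier [R3–R9 10, R6–R9 9, R7–R9 8] → take R7–R9 (8); add R9.
The 4th edge added is R7–R9.

R7-R9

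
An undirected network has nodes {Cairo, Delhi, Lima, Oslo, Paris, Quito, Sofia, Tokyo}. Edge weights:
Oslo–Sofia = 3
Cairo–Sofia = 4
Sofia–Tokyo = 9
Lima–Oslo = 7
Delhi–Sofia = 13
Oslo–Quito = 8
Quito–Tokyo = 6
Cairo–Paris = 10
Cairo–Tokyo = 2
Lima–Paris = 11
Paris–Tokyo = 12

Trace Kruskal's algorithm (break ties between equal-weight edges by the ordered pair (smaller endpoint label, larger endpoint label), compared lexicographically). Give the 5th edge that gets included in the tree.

Lima-Oslo

Sort edges by weight, then run Kruskal:
Cairo–Tokyo (2): add — endpoints in different components.
Oslo–Sofia (3): add — endpoints in different components.
Cairo–Sofia (4): add — endpoints in different components.
Quito–Tokyo (6): add — endpoints in different components.
Lima–Oslo (7): add — endpoints in different components.
Oslo–Quito (8): skip — Oslo and Quito already connected.
Sofia–Tokyo (9): skip — Tokyo and Sofia already connected.
Cairo–Paris (10): add — endpoints in different components.
Lima–Paris (11): skip — Lima and Paris already connected.
Paris–Tokyo (12): skip — Tokyo and Paris already connected.
Delhi–Sofia (13): add — endpoints in different components.
The 5th edge added is Lima–Oslo.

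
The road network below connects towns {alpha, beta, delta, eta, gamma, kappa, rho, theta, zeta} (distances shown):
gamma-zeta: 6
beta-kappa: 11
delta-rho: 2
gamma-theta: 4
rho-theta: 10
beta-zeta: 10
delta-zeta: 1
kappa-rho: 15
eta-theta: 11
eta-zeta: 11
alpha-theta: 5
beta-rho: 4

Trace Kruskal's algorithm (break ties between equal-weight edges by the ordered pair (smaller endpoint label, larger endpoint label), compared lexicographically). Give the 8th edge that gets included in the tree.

Kruskal: consider edges lightest-first.
delta-zeta (1): add — endpoints in different components.
delta-rho (2): add — endpoints in different components.
beta-rho (4): add — endpoints in different components.
gamma-theta (4): add — endpoints in different components.
alpha-theta (5): add — endpoints in different components.
gamma-zeta (6): add — endpoints in different components.
beta-zeta (10): skip — beta and zeta already connected.
rho-theta (10): skip — theta and rho already connected.
beta-kappa (11): add — endpoints in different components.
eta-theta (11): add — endpoints in different components.
The 8th edge added is eta-theta.

eta-theta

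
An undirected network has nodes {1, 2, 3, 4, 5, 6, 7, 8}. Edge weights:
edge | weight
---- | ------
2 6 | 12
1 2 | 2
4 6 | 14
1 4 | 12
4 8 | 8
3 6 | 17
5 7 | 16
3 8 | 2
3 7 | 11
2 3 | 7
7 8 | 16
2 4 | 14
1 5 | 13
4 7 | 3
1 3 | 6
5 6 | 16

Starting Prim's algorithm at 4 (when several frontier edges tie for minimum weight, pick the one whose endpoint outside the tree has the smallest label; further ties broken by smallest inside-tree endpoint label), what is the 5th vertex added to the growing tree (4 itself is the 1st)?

Prim's algorithm from 4:
Step 1: cheapest edge leaving the tree is 4 7 (3); add 7.
Step 2: cheapest edge leaving the tree is 4 8 (8); add 8.
Step 3: cheapest edge leaving the tree is 3 8 (2); add 3.
Step 4: cheapest edge leaving the tree is 1 3 (6); add 1.
Step 5: cheapest edge leaving the tree is 1 2 (2); add 2.
Step 6: cheapest edge leaving the tree is 2 6 (12); add 6.
Step 7: cheapest edge leaving the tree is 1 5 (13); add 5.
Vertex order: 4, 7, 8, 3, 1, 2, 6, 5. The 5th vertex is 1.

1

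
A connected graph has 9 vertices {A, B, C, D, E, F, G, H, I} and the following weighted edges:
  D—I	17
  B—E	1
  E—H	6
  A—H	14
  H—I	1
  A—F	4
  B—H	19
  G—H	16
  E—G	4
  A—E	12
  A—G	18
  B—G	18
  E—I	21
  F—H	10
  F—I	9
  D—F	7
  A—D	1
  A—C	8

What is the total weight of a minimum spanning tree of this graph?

34

Prim's algorithm from F:
Step 1: cheapest edge leaving the tree is A—F (4); add A.
Step 2: cheapest edge leaving the tree is A—D (1); add D.
Step 3: cheapest edge leaving the tree is A—C (8); add C.
Step 4: cheapest edge leaving the tree is F—I (9); add I.
Step 5: cheapest edge leaving the tree is H—I (1); add H.
Step 6: cheapest edge leaving the tree is E—H (6); add E.
Step 7: cheapest edge leaving the tree is B—E (1); add B.
Step 8: cheapest edge leaving the tree is E—G (4); add G.
MST edges: A—F, A—D, A—C, F—I, H—I, E—H, B—E, E—G; total weight 4+1+8+9+1+6+1+4 = 34.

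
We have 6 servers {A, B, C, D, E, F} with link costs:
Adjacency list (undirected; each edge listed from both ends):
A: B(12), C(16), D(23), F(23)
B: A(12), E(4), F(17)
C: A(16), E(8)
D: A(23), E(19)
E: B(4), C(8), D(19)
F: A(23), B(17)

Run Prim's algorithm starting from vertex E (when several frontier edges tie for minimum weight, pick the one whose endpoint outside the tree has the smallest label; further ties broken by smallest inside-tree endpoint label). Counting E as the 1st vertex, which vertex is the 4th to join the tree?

A

Prim, starting at E.
Step 1: frontier [B-E 4, C-E 8, D-E 19] → take B-E (4); add B.
Step 2: frontier [A-B 12, B-F 17, C-E 8, D-E 19] → take C-E (8); add C.
Step 3: frontier [A-B 12, B-F 17, A-C 16, D-E 19] → take A-B (12); add A.
Step 4: frontier [A-D 23, A-F 23, B-F 17, D-E 19] → take B-F (17); add F.
Step 5: frontier [A-D 23, D-E 19] → take D-E (19); add D.
Vertex order: E, B, C, A, F, D. The 4th vertex is A.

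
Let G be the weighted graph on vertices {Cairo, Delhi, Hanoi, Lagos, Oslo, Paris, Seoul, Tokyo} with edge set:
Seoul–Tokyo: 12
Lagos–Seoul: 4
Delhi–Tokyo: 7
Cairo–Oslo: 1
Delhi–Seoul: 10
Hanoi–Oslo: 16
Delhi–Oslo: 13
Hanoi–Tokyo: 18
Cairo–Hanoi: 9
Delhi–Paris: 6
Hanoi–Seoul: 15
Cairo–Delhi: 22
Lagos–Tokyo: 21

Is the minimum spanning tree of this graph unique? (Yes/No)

Kruskal: consider edges lightest-first.
Cairo–Oslo (1): add — endpoints in different components.
Lagos–Seoul (4): add — endpoints in different components.
Delhi–Paris (6): add — endpoints in different components.
Delhi–Tokyo (7): add — endpoints in different components.
Cairo–Hanoi (9): add — endpoints in different components.
Delhi–Seoul (10): add — endpoints in different components.
Seoul–Tokyo (12): skip — Seoul and Tokyo already connected.
Delhi–Oslo (13): add — endpoints in different components.
Every non-tree edge has weight strictly greater than the heaviest edge on the tree path between its endpoints, so the MST is unique.

Yes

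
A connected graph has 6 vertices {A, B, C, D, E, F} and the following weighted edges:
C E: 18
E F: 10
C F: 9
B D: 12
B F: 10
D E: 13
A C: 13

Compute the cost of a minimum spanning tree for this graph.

54

Kruskal: consider edges lightest-first.
C F (9): add — endpoints in different components.
B F (10): add — endpoints in different components.
E F (10): add — endpoints in different components.
B D (12): add — endpoints in different components.
A C (13): add — endpoints in different components.
MST edges: C F, B F, E F, B D, A C; total weight 9+10+10+12+13 = 54.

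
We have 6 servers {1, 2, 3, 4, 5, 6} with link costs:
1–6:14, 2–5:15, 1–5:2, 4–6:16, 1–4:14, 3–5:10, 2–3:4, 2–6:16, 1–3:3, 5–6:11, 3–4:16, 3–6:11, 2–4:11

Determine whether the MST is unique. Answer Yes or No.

No

Kruskal: consider edges lightest-first.
1–5 (2): add. Components now {1,5} {2} {3} {4} {6}
1–3 (3): add. Components now {1,3,5} {2} {4} {6}
2–3 (4): add. Components now {1,2,3,5} {4} {6}
3–5 (10): skip — 3 and 5 already connected.
2–4 (11): add. Components now {1,2,3,4,5} {6}
3–6 (11): add. Components now {1,2,3,4,5,6}
Non-tree edge 5–6 has weight 11, equal to the heaviest edge on its tree cycle — swapping gives another MST of the same weight. Not unique.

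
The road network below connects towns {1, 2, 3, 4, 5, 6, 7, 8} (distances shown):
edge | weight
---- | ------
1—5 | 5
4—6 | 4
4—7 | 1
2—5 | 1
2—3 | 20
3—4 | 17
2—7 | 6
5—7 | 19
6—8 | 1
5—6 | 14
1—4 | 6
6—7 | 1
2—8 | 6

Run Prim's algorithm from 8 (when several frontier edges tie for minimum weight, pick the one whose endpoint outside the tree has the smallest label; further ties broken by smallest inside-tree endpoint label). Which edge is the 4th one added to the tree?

1-4

Prim, starting at 8.
Step 1: cheapest edge leaving the tree is 6—8 (1); add 6.
Step 2: cheapest edge leaving the tree is 6—7 (1); add 7.
Step 3: cheapest edge leaving the tree is 4—7 (1); add 4.
Step 4: cheapest edge leaving the tree is 1—4 (6); add 1.
Step 5: cheapest edge leaving the tree is 1—5 (5); add 5.
Step 6: cheapest edge leaving the tree is 2—5 (1); add 2.
Step 7: cheapest edge leaving the tree is 3—4 (17); add 3.
The 4th edge added is 1—4.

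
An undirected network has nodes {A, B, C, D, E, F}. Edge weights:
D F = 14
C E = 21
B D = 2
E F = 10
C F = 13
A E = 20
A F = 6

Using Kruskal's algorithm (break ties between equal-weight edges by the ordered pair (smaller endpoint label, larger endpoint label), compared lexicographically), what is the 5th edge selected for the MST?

Kruskal: consider edges lightest-first.
B D (2): add — endpoints in different components.
A F (6): add — endpoints in different components.
E F (10): add — endpoints in different components.
C F (13): add — endpoints in different components.
D F (14): add — endpoints in different components.
The 5th edge added is D F.

D-F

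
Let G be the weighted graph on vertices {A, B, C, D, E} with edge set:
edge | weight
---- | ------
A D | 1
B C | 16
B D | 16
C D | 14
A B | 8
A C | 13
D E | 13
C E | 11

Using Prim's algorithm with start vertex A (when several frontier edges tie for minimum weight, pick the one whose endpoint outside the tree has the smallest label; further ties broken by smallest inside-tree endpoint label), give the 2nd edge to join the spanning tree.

A-B

Prim, starting at A.
Step 1: frontier [A D 1, A B 8, A C 13] → take A D (1); add D.
Step 2: frontier [A B 8, A C 13, D E 13, C D 14, B D 16] → take A B (8); add B.
Step 3: frontier [A C 13, B C 16, D E 13, C D 14] → take A C (13); add C.
Step 4: frontier [C E 11, D E 13] → take C E (11); add E.
The 2nd edge added is A B.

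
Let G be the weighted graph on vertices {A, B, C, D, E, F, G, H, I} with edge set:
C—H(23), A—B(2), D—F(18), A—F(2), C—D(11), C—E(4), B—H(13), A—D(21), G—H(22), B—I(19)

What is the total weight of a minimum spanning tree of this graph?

Sort edges by weight, then run Kruskal:
A—B (2): add — endpoints in different components.
A—F (2): add — endpoints in different components.
C—E (4): add — endpoints in different components.
C—D (11): add — endpoints in different components.
B—H (13): add — endpoints in different components.
D—F (18): add — endpoints in different components.
B—I (19): add — endpoints in different components.
A—D (21): skip — A and D already connected.
G—H (22): add — endpoints in different components.
MST edges: A—B, A—F, C—E, C—D, B—H, D—F, B—I, G—H; total weight 2+2+4+11+13+18+19+22 = 91.

91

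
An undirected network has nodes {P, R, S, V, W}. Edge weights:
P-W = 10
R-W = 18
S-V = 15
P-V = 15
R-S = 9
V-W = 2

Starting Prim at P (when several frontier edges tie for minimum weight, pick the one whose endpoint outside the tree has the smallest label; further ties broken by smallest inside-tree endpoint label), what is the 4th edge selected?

Prim's algorithm from P:
Step 1: cheapest edge leaving the tree is P-W (10); add W.
Step 2: cheapest edge leaving the tree is V-W (2); add V.
Step 3: cheapest edge leaving the tree is S-V (15); add S.
Step 4: cheapest edge leaving the tree is R-S (9); add R.
The 4th edge added is R-S.

R-S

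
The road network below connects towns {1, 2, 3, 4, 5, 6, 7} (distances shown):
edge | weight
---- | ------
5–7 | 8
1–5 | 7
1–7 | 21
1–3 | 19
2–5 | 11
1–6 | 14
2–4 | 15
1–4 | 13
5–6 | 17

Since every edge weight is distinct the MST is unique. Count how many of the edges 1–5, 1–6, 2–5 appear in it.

Kruskal's algorithm — process edges by increasing weight (ties by edge label):
1–5 (7): add. Components now {1,5} {2} {3} {4} {6} {7}
5–7 (8): add. Components now {1,5,7} {2} {3} {4} {6}
2–5 (11): add. Components now {1,2,5,7} {3} {4} {6}
1–4 (13): add. Components now {1,2,4,5,7} {3} {6}
1–6 (14): add. Components now {1,2,4,5,6,7} {3}
2–4 (15): skip — 2 and 4 already connected.
5–6 (17): skip — 5 and 6 already connected.
1–3 (19): add. Components now {1,2,3,4,5,6,7}
MST edge set: {1–5, 5–7, 2–5, 1–4, 1–6, 1–3}.
Of the listed edges, {1–5, 1–6, 2–5} are in the MST → 3.

3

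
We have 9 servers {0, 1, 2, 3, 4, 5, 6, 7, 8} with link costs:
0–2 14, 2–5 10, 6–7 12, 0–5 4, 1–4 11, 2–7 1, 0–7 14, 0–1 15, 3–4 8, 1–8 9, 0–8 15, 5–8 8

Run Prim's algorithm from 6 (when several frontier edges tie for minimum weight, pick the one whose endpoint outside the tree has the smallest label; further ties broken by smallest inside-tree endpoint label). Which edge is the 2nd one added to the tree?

Grow the tree from 6 using Prim:
Step 1: cheapest edge leaving the tree is 6–7 (12); add 7.
Step 2: cheapest edge leaving the tree is 2–7 (1); add 2.
Step 3: cheapest edge leaving the tree is 2–5 (10); add 5.
Step 4: cheapest edge leaving the tree is 0–5 (4); add 0.
Step 5: cheapest edge leaving the tree is 5–8 (8); add 8.
Step 6: cheapest edge leaving the tree is 1–8 (9); add 1.
Step 7: cheapest edge leaving the tree is 1–4 (11); add 4.
Step 8: cheapest edge leaving the tree is 3–4 (8); add 3.
The 2nd edge added is 2–7.

2-7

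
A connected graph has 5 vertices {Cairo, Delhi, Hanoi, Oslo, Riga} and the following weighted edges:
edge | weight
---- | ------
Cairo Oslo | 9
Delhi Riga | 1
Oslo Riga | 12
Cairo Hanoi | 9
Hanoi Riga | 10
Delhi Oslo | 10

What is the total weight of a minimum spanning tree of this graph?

29

Prim, starting at Delhi.
Step 1: frontier [Delhi Riga 1, Delhi Oslo 10] → take Delhi Riga (1); add Riga.
Step 2: frontier [Delhi Oslo 10, Hanoi Riga 10, Oslo Riga 12] → take Hanoi Riga (10); add Hanoi.
Step 3: frontier [Delhi Oslo 10, Cairo Hanoi 9, Oslo Riga 12] → take Cairo Hanoi (9); add Cairo.
Step 4: frontier [Cairo Oslo 9, Delhi Oslo 10, Oslo Riga 12] → take Cairo Oslo (9); add Oslo.
MST edges: Delhi Riga, Hanoi Riga, Cairo Hanoi, Cairo Oslo; total weight 1+10+9+9 = 29.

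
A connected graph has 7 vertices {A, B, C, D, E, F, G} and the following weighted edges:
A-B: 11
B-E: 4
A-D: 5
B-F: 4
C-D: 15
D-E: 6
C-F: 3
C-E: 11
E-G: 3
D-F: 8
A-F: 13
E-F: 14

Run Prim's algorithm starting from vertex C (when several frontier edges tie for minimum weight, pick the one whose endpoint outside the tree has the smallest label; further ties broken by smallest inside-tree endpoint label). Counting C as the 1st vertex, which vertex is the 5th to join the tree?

G

Prim's algorithm from C:
Step 1: cheapest edge leaving the tree is C-F (3); add F.
Step 2: cheapest edge leaving the tree is B-F (4); add B.
Step 3: cheapest edge leaving the tree is B-E (4); add E.
Step 4: cheapest edge leaving the tree is E-G (3); add G.
Step 5: cheapest edge leaving the tree is D-E (6); add D.
Step 6: cheapest edge leaving the tree is A-D (5); add A.
Vertex order: C, F, B, E, G, D, A. The 5th vertex is G.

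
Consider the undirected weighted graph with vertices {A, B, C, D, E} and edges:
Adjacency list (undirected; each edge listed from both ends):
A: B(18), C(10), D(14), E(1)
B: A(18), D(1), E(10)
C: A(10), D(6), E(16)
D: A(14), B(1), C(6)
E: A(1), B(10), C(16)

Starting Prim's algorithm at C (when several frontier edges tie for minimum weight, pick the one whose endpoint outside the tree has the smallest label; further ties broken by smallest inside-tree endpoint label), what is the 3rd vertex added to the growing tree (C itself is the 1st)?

Grow the tree from C using Prim:
Step 1: cheapest edge leaving the tree is C—D (6); add D.
Step 2: cheapest edge leaving the tree is B—D (1); add B.
Step 3: cheapest edge leaving the tree is A—C (10); add A.
Step 4: cheapest edge leaving the tree is A—E (1); add E.
Vertex order: C, D, B, A, E. The 3rd vertex is B.

B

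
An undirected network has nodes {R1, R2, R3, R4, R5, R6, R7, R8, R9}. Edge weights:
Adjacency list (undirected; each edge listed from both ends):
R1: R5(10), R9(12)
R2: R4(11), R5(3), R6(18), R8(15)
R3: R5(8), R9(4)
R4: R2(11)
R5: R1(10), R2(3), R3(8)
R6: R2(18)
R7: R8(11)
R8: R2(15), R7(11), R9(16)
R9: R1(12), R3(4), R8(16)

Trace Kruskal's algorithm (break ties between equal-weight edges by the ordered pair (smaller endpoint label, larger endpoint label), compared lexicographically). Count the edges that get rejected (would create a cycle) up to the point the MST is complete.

Kruskal's algorithm — process edges by increasing weight (ties by edge label):
R2 R5 (3): add — endpoints in different components.
R3 R9 (4): add — endpoints in different components.
R3 R5 (8): add — endpoints in different components.
R1 R5 (10): add — endpoints in different components.
R2 R4 (11): add — endpoints in different components.
R7 R8 (11): add — endpoints in different components.
R1 R9 (12): skip — R1 and R9 already connected.
R2 R8 (15): add — endpoints in different components.
R8 R9 (16): skip — R8 and R9 already connected.
R2 R6 (18): add — endpoints in different components.
Edges rejected before the tree was complete: 2.

2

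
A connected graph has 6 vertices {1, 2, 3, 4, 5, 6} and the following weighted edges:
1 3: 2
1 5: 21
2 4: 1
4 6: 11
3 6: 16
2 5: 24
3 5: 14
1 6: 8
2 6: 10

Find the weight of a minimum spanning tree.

35

Grow the tree from 5 using Prim:
Step 1: cheapest edge leaving the tree is 3 5 (14); add 3.
Step 2: cheapest edge leaving the tree is 1 3 (2); add 1.
Step 3: cheapest edge leaving the tree is 1 6 (8); add 6.
Step 4: cheapest edge leaving the tree is 2 6 (10); add 2.
Step 5: cheapest edge leaving the tree is 2 4 (1); add 4.
MST edges: 3 5, 1 3, 1 6, 2 6, 2 4; total weight 14+2+8+10+1 = 35.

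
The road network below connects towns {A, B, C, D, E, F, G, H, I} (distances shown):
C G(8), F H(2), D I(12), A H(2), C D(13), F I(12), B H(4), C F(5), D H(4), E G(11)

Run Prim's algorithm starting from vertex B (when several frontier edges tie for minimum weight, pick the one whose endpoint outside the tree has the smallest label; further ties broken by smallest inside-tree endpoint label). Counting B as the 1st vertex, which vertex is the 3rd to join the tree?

A

Grow the tree from B using Prim:
Step 1: cheapest edge leaving the tree is B H (4); add H.
Step 2: cheapest edge leaving the tree is A H (2); add A.
Step 3: cheapest edge leaving the tree is F H (2); add F.
Step 4: cheapest edge leaving the tree is D H (4); add D.
Step 5: cheapest edge leaving the tree is C F (5); add C.
Step 6: cheapest edge leaving the tree is C G (8); add G.
Step 7: cheapest edge leaving the tree is E G (11); add E.
Step 8: cheapest edge leaving the tree is D I (12); add I.
Vertex order: B, H, A, F, D, C, G, E, I. The 3rd vertex is A.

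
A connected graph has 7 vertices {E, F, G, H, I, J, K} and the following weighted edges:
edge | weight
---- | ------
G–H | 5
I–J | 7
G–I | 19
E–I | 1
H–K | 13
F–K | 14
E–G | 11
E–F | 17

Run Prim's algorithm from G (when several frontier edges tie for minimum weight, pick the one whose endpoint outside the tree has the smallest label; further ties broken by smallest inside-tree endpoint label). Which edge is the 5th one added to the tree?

Grow the tree from G using Prim:
Step 1: frontier [G–H 5, E–G 11, G–I 19] → take G–H (5); add H.
Step 2: frontier [E–G 11, G–I 19, H–K 13] → take E–G (11); add E.
Step 3: frontier [E–I 1, E–F 17, G–I 19, H–K 13] → take E–I (1); add I.
Step 4: frontier [E–F 17, H–K 13, I–J 7] → take I–J (7); add J.
Step 5: frontier [E–F 17, H–K 13] → take H–K (13); add K.
Step 6: frontier [E–F 17, F–K 14] → take F–K (14); add F.
The 5th edge added is H–K.

H-K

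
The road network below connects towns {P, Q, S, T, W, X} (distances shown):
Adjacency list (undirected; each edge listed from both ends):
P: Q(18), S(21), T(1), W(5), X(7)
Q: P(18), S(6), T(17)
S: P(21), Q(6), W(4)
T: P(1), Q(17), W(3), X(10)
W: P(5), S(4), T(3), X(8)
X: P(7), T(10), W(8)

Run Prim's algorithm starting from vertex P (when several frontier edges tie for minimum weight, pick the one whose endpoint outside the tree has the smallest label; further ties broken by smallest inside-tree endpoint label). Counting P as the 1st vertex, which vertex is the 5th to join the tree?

Prim, starting at P.
Step 1: frontier [P—T 1, P—W 5, P—X 7, P—Q 18, P—S 21] → take P—T (1); add T.
Step 2: frontier [P—W 5, P—X 7, P—Q 18, P—S 21, T—W 3, T—X 10, Q—T 17] → take T—W (3); add W.
Step 3: frontier [P—X 7, P—Q 18, P—S 21, T—X 10, Q—T 17, S—W 4, W—X 8] → take S—W (4); add S.
Step 4: frontier [P—X 7, P—Q 18, Q—S 6, T—X 10, Q—T 17, W—X 8] → take Q—S (6); add Q.
Step 5: frontier [P—X 7, T—X 10, W—X 8] → take P—X (7); add X.
Vertex order: P, T, W, S, Q, X. The 5th vertex is Q.

Q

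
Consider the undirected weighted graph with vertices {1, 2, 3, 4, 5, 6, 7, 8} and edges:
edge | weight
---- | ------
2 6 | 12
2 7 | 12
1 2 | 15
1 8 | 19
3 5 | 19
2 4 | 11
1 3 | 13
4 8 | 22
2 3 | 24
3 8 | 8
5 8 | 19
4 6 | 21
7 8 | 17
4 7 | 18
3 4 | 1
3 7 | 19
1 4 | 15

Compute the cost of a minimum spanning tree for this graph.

76

Kruskal: consider edges lightest-first.
3 4 (1): add — endpoints in different components.
3 8 (8): add — endpoints in different components.
2 4 (11): add — endpoints in different components.
2 6 (12): add — endpoints in different components.
2 7 (12): add — endpoints in different components.
1 3 (13): add — endpoints in different components.
1 2 (15): skip — 1 and 2 already connected.
1 4 (15): skip — 1 and 4 already connected.
7 8 (17): skip — 7 and 8 already connected.
4 7 (18): skip — 4 and 7 already connected.
1 8 (19): skip — 1 and 8 already connected.
3 5 (19): add — endpoints in different components.
MST edges: 3 4, 3 8, 2 4, 2 6, 2 7, 1 3, 3 5; total weight 1+8+11+12+12+13+19 = 76.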